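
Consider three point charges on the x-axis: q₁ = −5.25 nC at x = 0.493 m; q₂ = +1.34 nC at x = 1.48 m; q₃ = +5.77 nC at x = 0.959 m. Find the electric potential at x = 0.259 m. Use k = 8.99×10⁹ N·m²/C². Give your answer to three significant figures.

The total potential is the scalar sum of each charge's contribution, V = Σ kqᵢ/rᵢ.
Distances from the field point to each charge: r₁ = 0.234 m, r₂ = 1.22 m, r₃ = 0.700 m.
V = k[(-5.25×10⁻⁹)/(0.234) + (1.34×10⁻⁹)/(1.22) + (5.77×10⁻⁹)/(0.700)] = -118 V.

-118 V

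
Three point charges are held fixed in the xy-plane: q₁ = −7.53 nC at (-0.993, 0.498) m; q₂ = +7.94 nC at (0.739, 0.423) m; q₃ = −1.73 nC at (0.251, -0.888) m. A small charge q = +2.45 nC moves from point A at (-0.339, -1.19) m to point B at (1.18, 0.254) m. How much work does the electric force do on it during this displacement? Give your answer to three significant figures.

-3.28×10⁻⁷ J

The work done by the electric force is W_field = −ΔU = −q(V_B − V_A) = q(V_A − V_B).
At A: distances to the source charges are 1.81 m, 1.94 m, 0.663 m; V_A = Σ kqᵢ/rᵢ = -24.1 V.
At B: distances to the source charges are 2.19 m, 0.472 m, 1.47 m; V_B = Σ kqᵢ/rᵢ = 110 V.
ΔV = V_B − V_A = 134 V.
W_field = −qΔV = −(2.45×10⁻⁹ C)(134 V) = -3.28×10⁻⁷ J.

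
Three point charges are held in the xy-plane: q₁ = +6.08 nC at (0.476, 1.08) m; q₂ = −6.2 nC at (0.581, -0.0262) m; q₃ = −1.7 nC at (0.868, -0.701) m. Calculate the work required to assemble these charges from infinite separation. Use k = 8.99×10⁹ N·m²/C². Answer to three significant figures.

-2.27×10⁻⁷ J

The assembly work is the sum of pairwise potential energies, U = Σ_{i<j} kqᵢqⱼ/rᵢⱼ.
Pair separations: r₁₂ = 1.11 m, r₁₃ = 1.82 m, r₂₃ = 0.733 m.
U = (-3.05×10⁻⁷) + (-5.10×10⁻⁸) + (1.29×10⁻⁷) = -2.27×10⁻⁷ J.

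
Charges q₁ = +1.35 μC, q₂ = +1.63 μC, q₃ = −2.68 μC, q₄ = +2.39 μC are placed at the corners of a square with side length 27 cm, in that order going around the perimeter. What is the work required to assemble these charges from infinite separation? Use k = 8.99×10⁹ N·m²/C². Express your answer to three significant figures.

-0.171 J

The assembly work is the sum of pairwise potential energies, U = Σ_{i<j} kqᵢqⱼ/rᵢⱼ.
The four side pairs have separation 0.270 m and the two diagonal pairs 0.382 m.
Summing all 6 pair terms gives U = -0.171 J.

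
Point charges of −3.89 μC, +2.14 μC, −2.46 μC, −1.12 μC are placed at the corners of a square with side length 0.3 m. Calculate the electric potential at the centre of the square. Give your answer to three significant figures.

The total potential is the scalar sum of each charge's contribution, V = Σ kqᵢ/rᵢ.
The distance from each corner to the centre is a√2/2 = 0.212 m.
V = k[(-3.89×10⁻⁶)/(0.212) + (2.14×10⁻⁶)/(0.212) + (-2.46×10⁻⁶)/(0.212) + (-1.12×10⁻⁶)/(0.212)] = -2.26×10⁵ V.

-2.26×10⁵ V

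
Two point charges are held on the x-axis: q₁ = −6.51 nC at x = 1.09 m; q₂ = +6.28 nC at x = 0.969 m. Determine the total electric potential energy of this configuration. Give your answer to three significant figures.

The assembly work is the sum of pairwise potential energies, U = Σ_{i<j} kqᵢqⱼ/rᵢⱼ.
Pair separations: r₁₂ = 0.121 m.
U = (-3.04×10⁻⁶) = -3.04×10⁻⁶ J.

-3.04×10⁻⁶ J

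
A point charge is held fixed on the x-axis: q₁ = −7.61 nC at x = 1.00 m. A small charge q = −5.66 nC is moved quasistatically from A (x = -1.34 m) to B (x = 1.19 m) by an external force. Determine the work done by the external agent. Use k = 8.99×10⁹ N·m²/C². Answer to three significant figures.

1.87×10⁻⁶ J

For quasistatic motion the external work equals the change in potential energy: W_ext = qΔV = q(V_B − V_A).
At A: distance to the source charge is 2.34 m; V_A = kq₁/r = -29.2 V.
At B: distance to the source charge is 0.190 m; V_B = kq₁/r = -360 V.
ΔV = V_B − V_A = -331 V.
W_ext = qΔV = (-5.66×10⁻⁹ C)(-331 V) = 1.87×10⁻⁶ J.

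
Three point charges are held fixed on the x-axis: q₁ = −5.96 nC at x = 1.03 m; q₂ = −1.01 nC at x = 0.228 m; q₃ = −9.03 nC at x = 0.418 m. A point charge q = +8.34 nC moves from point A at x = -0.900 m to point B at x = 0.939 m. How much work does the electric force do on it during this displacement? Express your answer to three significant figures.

5.50×10⁻⁶ J

The work done by the electric force is W_field = −ΔU = −q(V_B − V_A) = q(V_A − V_B).
At A: distances to the source charges are 1.93 m, 1.13 m, 1.32 m; V_A = Σ kqᵢ/rᵢ = -97.4 V.
At B: distances to the source charges are 0.0910 m, 0.711 m, 0.521 m; V_B = Σ kqᵢ/rᵢ = -757 V.
ΔV = V_B − V_A = -660 V.
W_field = −qΔV = −(8.34×10⁻⁹ C)(-660 V) = 5.50×10⁻⁶ J.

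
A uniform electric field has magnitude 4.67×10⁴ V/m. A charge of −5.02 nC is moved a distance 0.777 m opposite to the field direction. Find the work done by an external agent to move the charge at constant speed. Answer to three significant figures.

-1.82×10⁻⁴ J

The potential change for a displacement 0.777 m opposite to the field direction is ΔV = +Ed = 3.63×10⁴ V.
W_ext = qΔV = -1.82×10⁻⁴ J.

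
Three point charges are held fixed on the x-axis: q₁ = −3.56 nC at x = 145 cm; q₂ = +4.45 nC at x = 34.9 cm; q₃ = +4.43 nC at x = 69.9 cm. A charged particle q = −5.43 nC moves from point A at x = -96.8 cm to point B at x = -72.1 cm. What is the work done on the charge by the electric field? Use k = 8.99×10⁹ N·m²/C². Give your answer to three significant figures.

The work done by the electric force is W_field = −ΔU = −q(V_B − V_A) = q(V_A − V_B).
At A: distances to the source charges are 2.42 m, 1.32 m, 1.67 m; V_A = Σ kqᵢ/rᵢ = 41.0 V.
At B: distances to the source charges are 2.17 m, 1.07 m, 1.42 m; V_B = Σ kqᵢ/rᵢ = 50.7 V.
ΔV = V_B − V_A = 9.66 V.
W_field = −qΔV = −(-5.43×10⁻⁹ C)(9.66 V) = 5.25×10⁻⁸ J.

5.25×10⁻⁸ J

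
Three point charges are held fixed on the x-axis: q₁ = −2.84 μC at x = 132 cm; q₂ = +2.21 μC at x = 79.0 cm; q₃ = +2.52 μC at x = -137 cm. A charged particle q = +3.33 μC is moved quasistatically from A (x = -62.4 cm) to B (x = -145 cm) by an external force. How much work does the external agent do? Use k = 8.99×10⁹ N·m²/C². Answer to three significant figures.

For quasistatic motion the external work equals the change in potential energy: W_ext = qΔV = q(V_B − V_A).
At A: distances to the source charges are 1.94 m, 1.41 m, 0.746 m; V_A = Σ kqᵢ/rᵢ = 3.13×10⁴ V.
At B: distances to the source charges are 2.77 m, 2.24 m, 0.0800 m; V_B = Σ kqᵢ/rᵢ = 2.83×10⁵ V.
ΔV = V_B − V_A = 2.52×10⁵ V.
W_ext = qΔV = (3.33×10⁻⁶ C)(2.52×10⁵ V) = 0.838 J.

0.838 J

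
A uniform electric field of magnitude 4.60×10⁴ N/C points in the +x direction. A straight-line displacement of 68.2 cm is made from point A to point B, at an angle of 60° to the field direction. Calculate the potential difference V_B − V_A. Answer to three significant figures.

-1.57×10⁴ V

Only the component of displacement along E changes the potential: ΔV = −E·d·cosθ.
ΔV = −(4.60×10⁴ V/m)(0.682 m)cos60° = -1.57×10⁴ V.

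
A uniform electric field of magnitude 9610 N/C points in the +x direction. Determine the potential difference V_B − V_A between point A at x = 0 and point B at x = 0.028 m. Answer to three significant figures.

In a uniform field, potential decreases in the direction of E: V_B − V_A = −E·Δx.
V_B − V_A = −(9610 V/m)(0.0280 m) = -269 V.

-269 V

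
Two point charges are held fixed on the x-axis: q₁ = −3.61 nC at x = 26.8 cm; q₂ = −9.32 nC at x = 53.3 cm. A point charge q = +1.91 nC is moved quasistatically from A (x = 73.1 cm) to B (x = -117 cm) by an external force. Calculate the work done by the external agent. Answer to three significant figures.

8.05×10⁻⁷ J

For quasistatic motion the external work equals the change in potential energy: W_ext = qΔV = q(V_B − V_A).
At A: distances to the source charges are 0.463 m, 0.198 m; V_A = Σ kqᵢ/rᵢ = -493 V.
At B: distances to the source charges are 1.44 m, 1.70 m; V_B = Σ kqᵢ/rᵢ = -71.8 V.
ΔV = V_B − V_A = 421 V.
W_ext = qΔV = (1.91×10⁻⁹ C)(421 V) = 8.05×10⁻⁷ J.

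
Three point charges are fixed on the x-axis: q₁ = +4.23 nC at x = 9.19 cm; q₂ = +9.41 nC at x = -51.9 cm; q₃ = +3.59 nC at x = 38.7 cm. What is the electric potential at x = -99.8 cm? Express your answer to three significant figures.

The total potential is the scalar sum of each charge's contribution, V = Σ kqᵢ/rᵢ.
Distances from the field point to each charge: r₁ = 1.09 m, r₂ = 0.479 m, r₃ = 1.39 m.
V = k[(4.23×10⁻⁹)/(1.09) + (9.41×10⁻⁹)/(0.479) + (3.59×10⁻⁹)/(1.39)] = 235 V.

235 V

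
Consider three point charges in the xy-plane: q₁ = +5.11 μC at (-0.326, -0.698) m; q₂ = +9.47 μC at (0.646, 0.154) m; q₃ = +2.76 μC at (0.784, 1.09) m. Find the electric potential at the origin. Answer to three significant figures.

2.06×10⁵ V

The total potential is the scalar sum of each charge's contribution, V = Σ kqᵢ/rᵢ.
Distances from the field point to each charge: r₁ = 0.770 m, r₂ = 0.664 m, r₃ = 1.34 m.
V = k[(5.11×10⁻⁶)/(0.770) + (9.47×10⁻⁶)/(0.664) + (2.76×10⁻⁶)/(1.34)] = 2.06×10⁵ V.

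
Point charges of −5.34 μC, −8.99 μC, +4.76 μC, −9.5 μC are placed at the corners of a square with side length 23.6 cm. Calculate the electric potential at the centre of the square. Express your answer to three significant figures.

The total potential is the scalar sum of each charge's contribution, V = Σ kqᵢ/rᵢ.
The distance from each corner to the centre is a√2/2 = 0.167 m.
V = k[(-5.34×10⁻⁶)/(0.167) + (-8.99×10⁻⁶)/(0.167) + (4.76×10⁻⁶)/(0.167) + (-9.50×10⁻⁶)/(0.167)] = -1.03×10⁶ V.

-1.03×10⁶ V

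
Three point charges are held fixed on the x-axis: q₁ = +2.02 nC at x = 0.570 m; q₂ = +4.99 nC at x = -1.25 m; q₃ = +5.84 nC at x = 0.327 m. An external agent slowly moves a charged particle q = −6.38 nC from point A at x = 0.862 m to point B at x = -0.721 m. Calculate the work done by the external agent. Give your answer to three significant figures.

For quasistatic motion the external work equals the change in potential energy: W_ext = qΔV = q(V_B − V_A).
At A: distances to the source charges are 0.292 m, 2.11 m, 0.535 m; V_A = Σ kqᵢ/rᵢ = 182 V.
At B: distances to the source charges are 1.29 m, 0.529 m, 1.05 m; V_B = Σ kqᵢ/rᵢ = 149 V.
ΔV = V_B − V_A = -32.6 V.
W_ext = qΔV = (-6.38×10⁻⁹ C)(-32.6 V) = 2.08×10⁻⁷ J.

2.08×10⁻⁷ J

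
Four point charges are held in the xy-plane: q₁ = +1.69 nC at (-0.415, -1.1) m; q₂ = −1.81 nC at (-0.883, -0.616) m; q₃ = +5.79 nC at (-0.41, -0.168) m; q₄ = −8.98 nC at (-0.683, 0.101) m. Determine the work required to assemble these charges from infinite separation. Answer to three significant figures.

The assembly work is the sum of pairwise potential energies, U = Σ_{i<j} kqᵢqⱼ/rᵢⱼ.
Pair separations: r₁₂ = 0.673 m, r₁₃ = 0.932 m, r₁₄ = 1.23 m, r₂₃ = 0.651 m, r₂₄ = 0.744 m, r₃₄ = 0.383 m.
Summing all 6 pair terms gives U = -1.23×10⁻⁶ J.

-1.23×10⁻⁶ J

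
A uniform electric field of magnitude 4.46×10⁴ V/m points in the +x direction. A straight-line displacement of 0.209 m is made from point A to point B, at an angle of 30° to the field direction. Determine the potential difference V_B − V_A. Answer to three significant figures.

Only the component of displacement along E changes the potential: ΔV = −E·d·cosθ.
ΔV = −(4.46×10⁴ V/m)(0.209 m)cos30° = -8070 V.

-8070 V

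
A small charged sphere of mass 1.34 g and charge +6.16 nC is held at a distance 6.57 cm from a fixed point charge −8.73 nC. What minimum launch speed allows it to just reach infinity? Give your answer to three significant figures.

To just escape, total mechanical energy must reach zero at infinity: ½mv²_min + U = 0, so ½mv²_min = −U = |kQq|/r.
|U| = |kQq|/r = (8.99×10⁹ N·m²/C²)(8.73×10⁻⁹)(6.16×10⁻⁹)/(0.0657) = 7.36×10⁻⁶ J.
v_min = √(2|U|/m) = √(2·7.36×10⁻⁶/1.34×10⁻³) = 0.105 m/s.

0.105 m/s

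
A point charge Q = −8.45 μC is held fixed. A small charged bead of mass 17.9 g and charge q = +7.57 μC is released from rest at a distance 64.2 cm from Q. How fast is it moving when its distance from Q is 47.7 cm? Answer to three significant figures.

Only the electrostatic force acts, so mechanical energy is conserved: ½mv² = U₁ − U₂ = kQq(1/r₁ − 1/r₂).
U₁ − U₂ = (8.99×10⁹ N·m²/C²)(-8.45×10⁻⁶ C)(7.57×10⁻⁶ C)(1/0.642 − 1/0.477) = 0.310 J.
v = √(2·0.310/0.0179) = 5.88 m/s.

5.88 m/s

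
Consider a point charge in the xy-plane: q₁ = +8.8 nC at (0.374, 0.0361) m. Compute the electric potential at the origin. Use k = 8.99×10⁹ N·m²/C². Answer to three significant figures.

Electric potential is a scalar, so the contributions from each charge add algebraically: V = Σ kqᵢ/rᵢ.
Distances from the field point to each charge: r₁ = 0.376 m.
V = k[(8.80×10⁻⁹)/(0.376)] = 211 V.

211 V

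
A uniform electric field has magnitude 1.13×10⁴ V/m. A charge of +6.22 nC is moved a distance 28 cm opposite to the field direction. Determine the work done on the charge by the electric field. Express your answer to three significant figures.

-1.97×10⁻⁵ J

The potential change for a displacement 28 cm opposite to the field direction is ΔV = +Ed = 3160 V.
W_field = −qΔV = -1.97×10⁻⁵ J.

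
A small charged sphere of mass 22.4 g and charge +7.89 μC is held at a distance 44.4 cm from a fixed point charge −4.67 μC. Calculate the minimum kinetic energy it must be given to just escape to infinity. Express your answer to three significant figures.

0.746 J

To just escape, total mechanical energy must reach zero at infinity: ½mv²_min + U = 0, so ½mv²_min = −U = |kQq|/r.
|U| = |kQq|/r = (8.99×10⁹ N·m²/C²)(4.67×10⁻⁶)(7.89×10⁻⁶)/(0.444) = 0.746 J.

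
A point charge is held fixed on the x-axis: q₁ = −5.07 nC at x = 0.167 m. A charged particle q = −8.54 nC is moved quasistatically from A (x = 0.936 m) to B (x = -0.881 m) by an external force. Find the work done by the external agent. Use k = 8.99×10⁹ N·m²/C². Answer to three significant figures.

For quasistatic motion the external work equals the change in potential energy: W_ext = qΔV = q(V_B − V_A).
At A: distance to the source charge is 0.769 m; V_A = kq₁/r = -59.3 V.
At B: distance to the source charge is 1.05 m; V_B = kq₁/r = -43.5 V.
ΔV = V_B − V_A = 15.8 V.
W_ext = qΔV = (-8.54×10⁻⁹ C)(15.8 V) = -1.35×10⁻⁷ J.

-1.35×10⁻⁷ J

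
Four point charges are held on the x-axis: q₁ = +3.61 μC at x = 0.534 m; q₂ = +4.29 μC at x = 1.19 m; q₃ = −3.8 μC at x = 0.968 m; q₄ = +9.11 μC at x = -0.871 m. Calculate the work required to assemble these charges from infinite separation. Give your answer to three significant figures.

The work to assemble the configuration equals its total potential energy, U = Σ kqᵢqⱼ/rᵢⱼ over all pairs.
Pair separations: r₁₂ = 0.656 m, r₁₃ = 0.434 m, r₁₄ = 1.41 m, r₂₃ = 0.222 m, r₂₄ = 2.06 m, r₃₄ = 1.84 m.
Summing all 6 pair terms gives U = -0.520 J.

-0.520 J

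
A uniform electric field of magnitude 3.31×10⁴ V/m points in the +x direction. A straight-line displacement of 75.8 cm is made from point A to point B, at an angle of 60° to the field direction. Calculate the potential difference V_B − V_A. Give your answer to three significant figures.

-1.25×10⁴ V

Only the component of displacement along E changes the potential: ΔV = −E·d·cosθ.
ΔV = −(3.31×10⁴ V/m)(0.758 m)cos60° = -1.25×10⁴ V.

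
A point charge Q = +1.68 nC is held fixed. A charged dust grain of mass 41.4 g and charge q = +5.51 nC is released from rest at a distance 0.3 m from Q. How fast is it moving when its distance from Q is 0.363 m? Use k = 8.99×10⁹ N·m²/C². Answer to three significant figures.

Only the electrostatic force acts, so mechanical energy is conserved: ½mv² = U₁ − U₂ = kQq(1/r₁ − 1/r₂).
U₁ − U₂ = (8.99×10⁹ N·m²/C²)(1.68×10⁻⁹ C)(5.51×10⁻⁹ C)(1/0.300 − 1/0.363) = 4.81×10⁻⁸ J.
v = √(2·4.81×10⁻⁸/0.0414) = 1.53×10⁻³ m/s.

1.53×10⁻³ m/s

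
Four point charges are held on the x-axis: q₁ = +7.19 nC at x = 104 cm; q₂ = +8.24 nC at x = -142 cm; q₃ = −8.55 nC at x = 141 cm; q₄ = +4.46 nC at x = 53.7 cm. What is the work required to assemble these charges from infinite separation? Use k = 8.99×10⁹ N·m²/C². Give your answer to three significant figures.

The work to assemble the configuration equals its total potential energy, U = Σ kqᵢqⱼ/rᵢⱼ over all pairs.
Pair separations: r₁₂ = 2.46 m, r₁₃ = 0.370 m, r₁₄ = 0.503 m, r₂₃ = 2.83 m, r₂₄ = 1.96 m, r₃₄ = 0.873 m.
Summing all 6 pair terms gives U = -1.15×10⁻⁶ J.

-1.15×10⁻⁶ J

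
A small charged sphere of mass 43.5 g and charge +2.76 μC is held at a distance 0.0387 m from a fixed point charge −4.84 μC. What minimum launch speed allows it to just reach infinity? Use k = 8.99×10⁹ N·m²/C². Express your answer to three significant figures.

11.9 m/s

To just escape, total mechanical energy must reach zero at infinity: ½mv²_min + U = 0, so ½mv²_min = −U = |kQq|/r.
|U| = |kQq|/r = (8.99×10⁹ N·m²/C²)(4.84×10⁻⁶)(2.76×10⁻⁶)/(0.0387) = 3.10 J.
v_min = √(2|U|/m) = √(2·3.10/0.0435) = 11.9 m/s.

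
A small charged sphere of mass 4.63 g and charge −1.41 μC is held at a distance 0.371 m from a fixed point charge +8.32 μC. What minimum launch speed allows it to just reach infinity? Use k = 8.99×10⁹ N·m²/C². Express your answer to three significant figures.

11.1 m/s

To just escape, total mechanical energy must reach zero at infinity: ½mv²_min + U = 0, so ½mv²_min = −U = |kQq|/r.
|U| = |kQq|/r = (8.99×10⁹ N·m²/C²)(8.32×10⁻⁶)(1.41×10⁻⁶)/(0.371) = 0.284 J.
v_min = √(2|U|/m) = √(2·0.284/4.63×10⁻³) = 11.1 m/s.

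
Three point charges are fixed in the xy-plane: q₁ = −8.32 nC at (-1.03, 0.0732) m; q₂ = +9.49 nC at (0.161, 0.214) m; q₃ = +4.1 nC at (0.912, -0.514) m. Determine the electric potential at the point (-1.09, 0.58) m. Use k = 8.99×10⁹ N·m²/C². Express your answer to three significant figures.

The total potential is the scalar sum of each charge's contribution, V = Σ kqᵢ/rᵢ.
Distances from the field point to each charge: r₁ = 0.510 m, r₂ = 1.30 m, r₃ = 2.28 m.
V = k[(-8.32×10⁻⁹)/(0.510) + (9.49×10⁻⁹)/(1.30) + (4.10×10⁻⁹)/(2.28)] = -65.0 V.

-65.0 V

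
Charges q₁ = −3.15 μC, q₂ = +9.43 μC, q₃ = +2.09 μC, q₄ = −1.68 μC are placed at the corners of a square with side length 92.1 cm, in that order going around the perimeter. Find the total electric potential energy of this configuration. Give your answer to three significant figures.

-0.235 J

The assembly work is the sum of pairwise potential energies, U = Σ_{i<j} kqᵢqⱼ/rᵢⱼ.
The four side pairs have separation 0.921 m and the two diagonal pairs 1.30 m.
Summing all 6 pair terms gives U = -0.235 J.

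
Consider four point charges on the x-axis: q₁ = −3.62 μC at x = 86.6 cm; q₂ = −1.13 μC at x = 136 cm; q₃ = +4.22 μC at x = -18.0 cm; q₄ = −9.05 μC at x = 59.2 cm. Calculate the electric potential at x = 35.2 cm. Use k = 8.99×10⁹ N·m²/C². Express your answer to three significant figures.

-3.41×10⁵ V

The total potential is the scalar sum of each charge's contribution, V = Σ kqᵢ/rᵢ.
Distances from the field point to each charge: r₁ = 0.514 m, r₂ = 1.01 m, r₃ = 0.532 m, r₄ = 0.240 m.
V = k[(-3.62×10⁻⁶)/(0.514) + (-1.13×10⁻⁶)/(1.01) + (4.22×10⁻⁶)/(0.532) + (-9.05×10⁻⁶)/(0.240)] = -3.41×10⁵ V.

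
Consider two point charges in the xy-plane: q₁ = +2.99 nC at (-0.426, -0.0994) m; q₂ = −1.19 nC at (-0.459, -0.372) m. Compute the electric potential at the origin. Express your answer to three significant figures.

The total potential is the scalar sum of each charge's contribution, V = Σ kqᵢ/rᵢ.
Distances from the field point to each charge: r₁ = 0.437 m, r₂ = 0.591 m.
V = k[(2.99×10⁻⁹)/(0.437) + (-1.19×10⁻⁹)/(0.591)] = 43.3 V.

43.3 V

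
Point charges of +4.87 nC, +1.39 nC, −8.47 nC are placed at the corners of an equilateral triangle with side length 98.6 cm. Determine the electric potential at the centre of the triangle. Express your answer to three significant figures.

-34.9 V

The total potential is the scalar sum of each charge's contribution, V = Σ kqᵢ/rᵢ.
The distance from each vertex to the centroid is a/√3 = 0.569 m.
V = k[(4.87×10⁻⁹)/(0.569) + (1.39×10⁻⁹)/(0.569) + (-8.47×10⁻⁹)/(0.569)] = -34.9 V.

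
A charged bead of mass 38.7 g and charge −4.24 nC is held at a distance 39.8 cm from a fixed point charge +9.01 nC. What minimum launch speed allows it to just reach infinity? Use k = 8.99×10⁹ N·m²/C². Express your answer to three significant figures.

To just escape, total mechanical energy must reach zero at infinity: ½mv²_min + U = 0, so ½mv²_min = −U = |kQq|/r.
|U| = |kQq|/r = (8.99×10⁹ N·m²/C²)(9.01×10⁻⁹)(4.24×10⁻⁹)/(0.398) = 8.63×10⁻⁷ J.
v_min = √(2|U|/m) = √(2·8.63×10⁻⁷/0.0387) = 6.68×10⁻³ m/s.

6.68×10⁻³ m/s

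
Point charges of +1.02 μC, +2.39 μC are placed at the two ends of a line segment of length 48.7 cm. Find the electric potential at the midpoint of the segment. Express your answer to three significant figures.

1.26×10⁵ V

Electric potential is a scalar, so the contributions from each charge add algebraically: V = Σ kqᵢ/rᵢ.
Each charge is 0.244 m from the midpoint.
V = k[(1.02×10⁻⁶)/(0.244) + (2.39×10⁻⁶)/(0.244)] = 1.26×10⁵ V.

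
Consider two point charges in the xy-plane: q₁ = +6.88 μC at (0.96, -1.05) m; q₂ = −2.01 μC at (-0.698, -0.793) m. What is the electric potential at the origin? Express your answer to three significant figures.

2.64×10⁴ V

The total potential is the scalar sum of each charge's contribution, V = Σ kqᵢ/rᵢ.
Distances from the field point to each charge: r₁ = 1.42 m, r₂ = 1.06 m.
V = k[(6.88×10⁻⁶)/(1.42) + (-2.01×10⁻⁶)/(1.06)] = 2.64×10⁴ V.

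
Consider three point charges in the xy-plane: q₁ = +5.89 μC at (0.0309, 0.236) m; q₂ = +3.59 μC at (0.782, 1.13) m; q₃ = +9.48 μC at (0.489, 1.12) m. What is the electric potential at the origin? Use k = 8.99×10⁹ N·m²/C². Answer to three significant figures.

The total potential is the scalar sum of each charge's contribution, V = Σ kqᵢ/rᵢ.
Distances from the field point to each charge: r₁ = 0.238 m, r₂ = 1.37 m, r₃ = 1.22 m.
V = k[(5.89×10⁻⁶)/(0.238) + (3.59×10⁻⁶)/(1.37) + (9.48×10⁻⁶)/(1.22)] = 3.16×10⁵ V.

3.16×10⁵ V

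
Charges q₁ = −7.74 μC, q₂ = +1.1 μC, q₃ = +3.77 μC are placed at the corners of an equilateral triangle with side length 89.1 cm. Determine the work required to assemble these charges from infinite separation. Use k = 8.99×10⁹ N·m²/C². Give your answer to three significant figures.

-0.338 J

The assembly work is the sum of pairwise potential energies, U = Σ_{i<j} kqᵢqⱼ/rᵢⱼ.
All three pair separations equal the side length, 0.891 m.
U = (-0.0859) + (-0.294) + (0.0418) = -0.338 J.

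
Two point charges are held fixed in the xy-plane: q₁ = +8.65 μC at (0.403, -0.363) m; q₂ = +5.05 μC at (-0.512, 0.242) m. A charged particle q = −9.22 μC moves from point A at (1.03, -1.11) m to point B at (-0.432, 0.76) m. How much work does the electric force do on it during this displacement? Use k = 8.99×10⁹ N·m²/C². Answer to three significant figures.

The work done by the electric force is W_field = −ΔU = −q(V_B − V_A) = q(V_A − V_B).
At A: distances to the source charges are 0.975 m, 2.05 m; V_A = Σ kqᵢ/rᵢ = 1.02×10⁵ V.
At B: distances to the source charges are 1.40 m, 0.524 m; V_B = Σ kqᵢ/rᵢ = 1.42×10⁵ V.
ΔV = V_B − V_A = 4.03×10⁴ V.
W_field = −qΔV = −(-9.22×10⁻⁶ C)(4.03×10⁴ V) = 0.372 J.

0.372 J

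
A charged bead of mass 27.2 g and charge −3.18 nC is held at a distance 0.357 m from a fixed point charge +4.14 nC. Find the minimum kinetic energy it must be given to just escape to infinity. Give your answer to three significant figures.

3.32×10⁻⁷ J

To just escape, total mechanical energy must reach zero at infinity: ½mv²_min + U = 0, so ½mv²_min = −U = |kQq|/r.
|U| = |kQq|/r = (8.99×10⁹ N·m²/C²)(4.14×10⁻⁹)(3.18×10⁻⁹)/(0.357) = 3.32×10⁻⁷ J.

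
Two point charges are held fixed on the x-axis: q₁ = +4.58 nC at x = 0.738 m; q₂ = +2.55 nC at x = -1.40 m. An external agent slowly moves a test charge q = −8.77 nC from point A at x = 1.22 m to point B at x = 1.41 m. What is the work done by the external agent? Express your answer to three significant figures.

For quasistatic motion the external work equals the change in potential energy: W_ext = qΔV = q(V_B − V_A).
At A: distances to the source charges are 0.482 m, 2.62 m; V_A = Σ kqᵢ/rᵢ = 94.2 V.
At B: distances to the source charges are 0.672 m, 2.81 m; V_B = Σ kqᵢ/rᵢ = 69.4 V.
ΔV = V_B − V_A = -24.7 V.
W_ext = qΔV = (-8.77×10⁻⁹ C)(-24.7 V) = 2.17×10⁻⁷ J.

2.17×10⁻⁷ J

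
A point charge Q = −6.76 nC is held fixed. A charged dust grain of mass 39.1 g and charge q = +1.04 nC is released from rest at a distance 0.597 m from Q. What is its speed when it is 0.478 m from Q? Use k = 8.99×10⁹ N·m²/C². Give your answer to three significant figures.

1.16×10⁻³ m/s

Only the electrostatic force acts, so mechanical energy is conserved: ½mv² = U₁ − U₂ = kQq(1/r₁ − 1/r₂).
U₁ − U₂ = (8.99×10⁹ N·m²/C²)(-6.76×10⁻⁹ C)(1.04×10⁻⁹ C)(1/0.597 − 1/0.478) = 2.64×10⁻⁸ J.
v = √(2·2.64×10⁻⁸/0.0391) = 1.16×10⁻³ m/s.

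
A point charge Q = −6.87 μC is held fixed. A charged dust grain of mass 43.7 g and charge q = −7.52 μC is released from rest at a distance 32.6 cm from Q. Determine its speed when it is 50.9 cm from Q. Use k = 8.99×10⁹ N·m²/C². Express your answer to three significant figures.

4.84 m/s

Only the electrostatic force acts, so mechanical energy is conserved: ½mv² = U₁ − U₂ = kQq(1/r₁ − 1/r₂).
U₁ − U₂ = (8.99×10⁹ N·m²/C²)(-6.87×10⁻⁶ C)(-7.52×10⁻⁶ C)(1/0.326 − 1/0.509) = 0.512 J.
v = √(2·0.512/0.0437) = 4.84 m/s.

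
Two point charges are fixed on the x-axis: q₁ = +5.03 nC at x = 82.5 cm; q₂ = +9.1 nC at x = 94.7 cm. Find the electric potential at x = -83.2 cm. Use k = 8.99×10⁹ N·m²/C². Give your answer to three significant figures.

Electric potential is a scalar, so the contributions from each charge add algebraically: V = Σ kqᵢ/rᵢ.
Distances from the field point to each charge: r₁ = 1.66 m, r₂ = 1.78 m.
V = k[(5.03×10⁻⁹)/(1.66) + (9.10×10⁻⁹)/(1.78)] = 73.3 V.

73.3 V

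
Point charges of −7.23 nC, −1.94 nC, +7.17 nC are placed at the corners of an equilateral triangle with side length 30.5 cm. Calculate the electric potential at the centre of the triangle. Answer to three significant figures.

The total potential is the scalar sum of each charge's contribution, V = Σ kqᵢ/rᵢ.
The distance from each vertex to the centroid is a/√3 = 0.176 m.
V = k[(-7.23×10⁻⁹)/(0.176) + (-1.94×10⁻⁹)/(0.176) + (7.17×10⁻⁹)/(0.176)] = -102 V.

-102 V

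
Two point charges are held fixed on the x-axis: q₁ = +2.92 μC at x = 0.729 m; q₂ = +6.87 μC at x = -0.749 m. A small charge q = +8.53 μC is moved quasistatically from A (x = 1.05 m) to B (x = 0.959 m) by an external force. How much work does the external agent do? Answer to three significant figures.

0.292 J

For quasistatic motion the external work equals the change in potential energy: W_ext = qΔV = q(V_B − V_A).
At A: distances to the source charges are 0.321 m, 1.80 m; V_A = Σ kqᵢ/rᵢ = 1.16×10⁵ V.
At B: distances to the source charges are 0.230 m, 1.71 m; V_B = Σ kqᵢ/rᵢ = 1.50×10⁵ V.
ΔV = V_B − V_A = 3.42×10⁴ V.
W_ext = qΔV = (8.53×10⁻⁶ C)(3.42×10⁴ V) = 0.292 J.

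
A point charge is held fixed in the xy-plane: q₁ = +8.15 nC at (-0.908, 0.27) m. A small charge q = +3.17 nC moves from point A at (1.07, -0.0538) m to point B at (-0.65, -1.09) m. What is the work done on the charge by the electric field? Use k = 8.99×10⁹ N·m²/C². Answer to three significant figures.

The work done by the electric force is W_field = −ΔU = −q(V_B − V_A) = q(V_A − V_B).
At A: distance to the source charge is 2.00 m; V_A = kq₁/r = 36.6 V.
At B: distance to the source charge is 1.38 m; V_B = kq₁/r = 52.9 V.
ΔV = V_B − V_A = 16.4 V.
W_field = −qΔV = −(3.17×10⁻⁹ C)(16.4 V) = -5.19×10⁻⁸ J.

-5.19×10⁻⁸ J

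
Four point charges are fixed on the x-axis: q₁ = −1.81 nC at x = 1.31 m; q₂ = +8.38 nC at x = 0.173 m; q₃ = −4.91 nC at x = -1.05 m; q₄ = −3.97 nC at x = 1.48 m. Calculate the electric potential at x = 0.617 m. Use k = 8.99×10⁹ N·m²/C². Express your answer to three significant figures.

The total potential is the scalar sum of each charge's contribution, V = Σ kqᵢ/rᵢ.
Distances from the field point to each charge: r₁ = 0.693 m, r₂ = 0.444 m, r₃ = 1.67 m, r₄ = 0.863 m.
V = k[(-1.81×10⁻⁹)/(0.693) + (8.38×10⁻⁹)/(0.444) + (-4.91×10⁻⁹)/(1.67) + (-3.97×10⁻⁹)/(0.863)] = 78.4 V.

78.4 V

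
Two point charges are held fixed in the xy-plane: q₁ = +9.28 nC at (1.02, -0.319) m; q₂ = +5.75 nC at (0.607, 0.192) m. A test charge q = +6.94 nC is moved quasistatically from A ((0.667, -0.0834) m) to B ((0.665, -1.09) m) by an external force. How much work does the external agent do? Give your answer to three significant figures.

-1.68×10⁻⁶ J

For quasistatic motion the external work equals the change in potential energy: W_ext = qΔV = q(V_B − V_A).
At A: distances to the source charges are 0.424 m, 0.282 m; V_A = Σ kqᵢ/rᵢ = 380 V.
At B: distances to the source charges are 0.849 m, 1.28 m; V_B = Σ kqᵢ/rᵢ = 139 V.
ΔV = V_B − V_A = -241 V.
W_ext = qΔV = (6.94×10⁻⁹ C)(-241 V) = -1.68×10⁻⁶ J.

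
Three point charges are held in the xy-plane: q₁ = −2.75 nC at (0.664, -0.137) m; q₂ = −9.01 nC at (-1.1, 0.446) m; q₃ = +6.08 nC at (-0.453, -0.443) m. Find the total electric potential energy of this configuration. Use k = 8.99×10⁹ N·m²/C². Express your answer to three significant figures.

-4.58×10⁻⁷ J

The work to assemble the configuration equals its total potential energy, U = Σ kqᵢqⱼ/rᵢⱼ over all pairs.
Pair separations: r₁₂ = 1.86 m, r₁₃ = 1.16 m, r₂₃ = 1.10 m.
U = (1.20×10⁻⁷) + (-1.30×10⁻⁷) + (-4.48×10⁻⁷) = -4.58×10⁻⁷ J.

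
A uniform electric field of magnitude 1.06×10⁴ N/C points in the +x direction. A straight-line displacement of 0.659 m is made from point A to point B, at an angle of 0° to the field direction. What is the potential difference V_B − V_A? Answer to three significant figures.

-6990 V

Only the component of displacement along E changes the potential: ΔV = −E·d·cosθ.
ΔV = −(1.06×10⁴ V/m)(0.659 m)cos0° = -6990 V.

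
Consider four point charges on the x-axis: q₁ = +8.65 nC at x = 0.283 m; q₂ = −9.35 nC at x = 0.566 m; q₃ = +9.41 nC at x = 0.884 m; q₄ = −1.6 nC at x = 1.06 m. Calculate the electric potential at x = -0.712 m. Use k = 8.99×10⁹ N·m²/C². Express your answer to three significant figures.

57.3 V

The total potential is the scalar sum of each charge's contribution, V = Σ kqᵢ/rᵢ.
Distances from the field point to each charge: r₁ = 0.995 m, r₂ = 1.28 m, r₃ = 1.60 m, r₄ = 1.77 m.
V = k[(8.65×10⁻⁹)/(0.995) + (-9.35×10⁻⁹)/(1.28) + (9.41×10⁻⁹)/(1.60) + (-1.60×10⁻⁹)/(1.77)] = 57.3 V.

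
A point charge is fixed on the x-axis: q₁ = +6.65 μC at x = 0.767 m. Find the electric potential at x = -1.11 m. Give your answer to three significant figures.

3.19×10⁴ V

Electric potential is a scalar, so the contributions from each charge add algebraically: V = Σ kqᵢ/rᵢ.
V = k[(6.65×10⁻⁶)/(1.88)] = 3.19×10⁴ V.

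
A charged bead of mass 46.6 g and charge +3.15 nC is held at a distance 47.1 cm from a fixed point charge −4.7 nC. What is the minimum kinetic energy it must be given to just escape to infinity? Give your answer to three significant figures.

2.83×10⁻⁷ J

To just escape, total mechanical energy must reach zero at infinity: ½mv²_min + U = 0, so ½mv²_min = −U = |kQq|/r.
|U| = |kQq|/r = (8.99×10⁹ N·m²/C²)(4.70×10⁻⁹)(3.15×10⁻⁹)/(0.471) = 2.83×10⁻⁷ J.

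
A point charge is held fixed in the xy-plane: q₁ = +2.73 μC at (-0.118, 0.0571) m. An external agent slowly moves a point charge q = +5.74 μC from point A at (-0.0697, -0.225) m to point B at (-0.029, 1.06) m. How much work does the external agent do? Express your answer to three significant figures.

-0.352 J

For quasistatic motion the external work equals the change in potential energy: W_ext = qΔV = q(V_B − V_A).
At A: distance to the source charge is 0.286 m; V_A = kq₁/r = 8.58×10⁴ V.
At B: distance to the source charge is 1.01 m; V_B = kq₁/r = 2.44×10⁴ V.
ΔV = V_B − V_A = -6.14×10⁴ V.
W_ext = qΔV = (5.74×10⁻⁶ C)(-6.14×10⁴ V) = -0.352 J.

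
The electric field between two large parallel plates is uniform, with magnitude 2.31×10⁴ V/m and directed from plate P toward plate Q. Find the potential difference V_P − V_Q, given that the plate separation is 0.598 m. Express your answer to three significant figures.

In a uniform field, potential decreases in the direction of E: ΔV = −E·d for a displacement d parallel to E.
Going from Q to P is a displacement of 0.598 m opposite to the field, so V_P − V_Q = +Ed = 1.38×10⁴ V.

1.38×10⁴ V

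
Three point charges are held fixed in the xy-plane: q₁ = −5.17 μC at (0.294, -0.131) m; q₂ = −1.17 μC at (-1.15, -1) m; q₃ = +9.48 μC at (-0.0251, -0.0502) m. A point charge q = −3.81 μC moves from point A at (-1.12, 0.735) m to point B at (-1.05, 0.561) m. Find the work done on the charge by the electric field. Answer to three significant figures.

The work done by the electric force is W_field = −ΔU = −q(V_B − V_A) = q(V_A − V_B).
At A: distances to the source charges are 1.66 m, 1.74 m, 1.35 m; V_A = Σ kqᵢ/rᵢ = 2.92×10⁴ V.
At B: distances to the source charges are 1.51 m, 1.56 m, 1.19 m; V_B = Σ kqᵢ/rᵢ = 3.39×10⁴ V.
ΔV = V_B − V_A = 4790 V.
W_field = −qΔV = −(-3.81×10⁻⁶ C)(4790 V) = 0.0182 J.

0.0182 J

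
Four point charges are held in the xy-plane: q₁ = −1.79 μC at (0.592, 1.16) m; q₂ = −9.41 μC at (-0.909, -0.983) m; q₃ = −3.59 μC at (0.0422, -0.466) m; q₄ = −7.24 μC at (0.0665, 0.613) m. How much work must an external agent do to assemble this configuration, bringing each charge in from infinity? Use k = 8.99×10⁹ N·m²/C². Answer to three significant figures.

1.07 J

The assembly work is the sum of pairwise potential energies, U = Σ_{i<j} kqᵢqⱼ/rᵢⱼ.
Pair separations: r₁₂ = 2.62 m, r₁₃ = 1.72 m, r₁₄ = 0.759 m, r₂₃ = 1.08 m, r₂₄ = 1.87 m, r₃₄ = 1.08 m.
Summing all 6 pair terms gives U = 1.07 J.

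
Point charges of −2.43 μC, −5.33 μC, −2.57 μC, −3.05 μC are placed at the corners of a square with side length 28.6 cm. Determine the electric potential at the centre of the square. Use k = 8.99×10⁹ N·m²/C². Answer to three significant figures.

-5.95×10⁵ V

The total potential is the scalar sum of each charge's contribution, V = Σ kqᵢ/rᵢ.
The distance from each corner to the centre is a√2/2 = 0.202 m.
V = k[(-2.43×10⁻⁶)/(0.202) + (-5.33×10⁻⁶)/(0.202) + (-2.57×10⁻⁶)/(0.202) + (-3.05×10⁻⁶)/(0.202)] = -5.95×10⁵ V.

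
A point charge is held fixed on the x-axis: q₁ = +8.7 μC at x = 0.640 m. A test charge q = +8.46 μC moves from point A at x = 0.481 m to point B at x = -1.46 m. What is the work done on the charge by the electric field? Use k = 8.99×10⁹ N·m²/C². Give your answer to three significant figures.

3.85 J

The work done by the electric force is W_field = −ΔU = −q(V_B − V_A) = q(V_A − V_B).
At A: distance to the source charge is 0.159 m; V_A = kq₁/r = 4.92×10⁵ V.
At B: distance to the source charge is 2.10 m; V_B = kq₁/r = 3.72×10⁴ V.
ΔV = V_B − V_A = -4.55×10⁵ V.
W_field = −qΔV = −(8.46×10⁻⁶ C)(-4.55×10⁵ V) = 3.85 J.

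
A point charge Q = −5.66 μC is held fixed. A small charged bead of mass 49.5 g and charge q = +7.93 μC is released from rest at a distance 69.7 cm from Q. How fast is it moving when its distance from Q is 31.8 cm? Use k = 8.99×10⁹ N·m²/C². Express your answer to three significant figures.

5.28 m/s

Only the electrostatic force acts, so mechanical energy is conserved: ½mv² = U₁ − U₂ = kQq(1/r₁ − 1/r₂).
U₁ − U₂ = (8.99×10⁹ N·m²/C²)(-5.66×10⁻⁶ C)(7.93×10⁻⁶ C)(1/0.697 − 1/0.318) = 0.690 J.
v = √(2·0.690/0.0495) = 5.28 m/s.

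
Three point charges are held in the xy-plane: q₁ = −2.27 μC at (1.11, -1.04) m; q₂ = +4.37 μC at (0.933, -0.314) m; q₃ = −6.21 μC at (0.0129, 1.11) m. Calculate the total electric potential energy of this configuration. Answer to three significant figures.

The work to assemble the configuration equals its total potential energy, U = Σ kqᵢqⱼ/rᵢⱼ over all pairs.
Pair separations: r₁₂ = 0.747 m, r₁₃ = 2.41 m, r₂₃ = 1.70 m.
U = (-0.119) + (0.0525) + (-0.144) = -0.211 J.

-0.211 J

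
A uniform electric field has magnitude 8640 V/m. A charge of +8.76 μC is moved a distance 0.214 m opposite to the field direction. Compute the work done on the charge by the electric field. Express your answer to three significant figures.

The potential change for a displacement 0.214 m opposite to the field direction is ΔV = +Ed = 1850 V.
W_field = −qΔV = -0.0162 J.

-0.0162 J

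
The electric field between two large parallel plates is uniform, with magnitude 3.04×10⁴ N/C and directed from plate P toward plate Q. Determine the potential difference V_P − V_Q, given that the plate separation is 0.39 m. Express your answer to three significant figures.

In a uniform field, potential decreases in the direction of E: ΔV = −E·d for a displacement d parallel to E.
Going from Q to P is a displacement of 0.39 m opposite to the field, so V_P − V_Q = +Ed = 1.19×10⁴ V.

1.19×10⁴ V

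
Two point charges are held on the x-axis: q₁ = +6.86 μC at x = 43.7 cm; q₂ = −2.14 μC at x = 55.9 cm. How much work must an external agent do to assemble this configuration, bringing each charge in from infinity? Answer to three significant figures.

The work to assemble the configuration equals its total potential energy, U = Σ kqᵢqⱼ/rᵢⱼ over all pairs.
Pair separations: r₁₂ = 0.122 m.
U = (-1.08) = -1.08 J.

-1.08 J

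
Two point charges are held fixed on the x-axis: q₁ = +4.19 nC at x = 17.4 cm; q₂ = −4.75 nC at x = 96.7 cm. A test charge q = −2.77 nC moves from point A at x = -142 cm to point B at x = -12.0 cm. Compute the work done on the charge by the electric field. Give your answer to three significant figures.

2.30×10⁻⁷ J

The work done by the electric force is W_field = −ΔU = −q(V_B − V_A) = q(V_A − V_B).
At A: distances to the source charges are 1.59 m, 2.39 m; V_A = Σ kqᵢ/rᵢ = 5.74 V.
At B: distances to the source charges are 0.294 m, 1.09 m; V_B = Σ kqᵢ/rᵢ = 88.8 V.
ΔV = V_B − V_A = 83.1 V.
W_field = −qΔV = −(-2.77×10⁻⁹ C)(83.1 V) = 2.30×10⁻⁷ J.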